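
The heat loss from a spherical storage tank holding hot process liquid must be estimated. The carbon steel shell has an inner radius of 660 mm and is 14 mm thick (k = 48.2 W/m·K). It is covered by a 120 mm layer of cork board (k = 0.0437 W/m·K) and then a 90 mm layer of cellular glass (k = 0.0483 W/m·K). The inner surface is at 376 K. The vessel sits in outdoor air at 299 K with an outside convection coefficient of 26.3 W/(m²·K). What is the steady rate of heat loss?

Radial (spherical) resistances in series:
R_carbon steel shell = (1/0.66 − 1/0.674)/(4π×48.2) = 5.196×10^-5 K/W
R_cork board = (1/0.674 − 1/0.794)/(4π×0.0437) = 0.4083 K/W
R_cellular glass = (1/0.794 − 1/0.884)/(4π×0.0483) = 0.2113 K/W
R_outer film = 1/(h·4πr_o²) = 1/(26.3×4π×0.884²) = 0.003872 K/W
R_total = 0.6235 K/W
Q = ΔT/R_total = 77/0.6235

Q ≈ 123 W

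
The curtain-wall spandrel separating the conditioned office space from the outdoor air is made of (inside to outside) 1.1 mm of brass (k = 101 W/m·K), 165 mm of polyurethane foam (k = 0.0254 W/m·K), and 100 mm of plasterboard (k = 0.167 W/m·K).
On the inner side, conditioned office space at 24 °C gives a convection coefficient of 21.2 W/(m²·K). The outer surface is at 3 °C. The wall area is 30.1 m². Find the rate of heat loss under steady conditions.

Using the resistance-network approach (series):
R_inner film = 1/(h_i·A) = 1/(21.2×30.1) = 0.001567 K/W
R_brass = L/(kA) = 0.0011/(101×30.1) = 3.618×10^-7 K/W
R_polyurethane foam = L/(kA) = 0.165/(0.0254×30.1) = 0.2158 K/W
R_plasterboard = L/(kA) = 0.1/(0.167×30.1) = 0.01989 K/W
R_total = 0.2373 K/W
Q = ΔT / R_total = 21 / 0.2373

Q ≈ 88.5 W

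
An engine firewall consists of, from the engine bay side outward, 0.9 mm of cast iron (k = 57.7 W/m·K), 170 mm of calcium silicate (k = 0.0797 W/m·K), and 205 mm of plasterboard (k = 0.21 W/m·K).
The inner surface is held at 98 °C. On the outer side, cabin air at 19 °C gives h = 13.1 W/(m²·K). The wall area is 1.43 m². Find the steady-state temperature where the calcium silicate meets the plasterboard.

Series thermal resistances:
R_cast iron = L/(kA) = 0.0009/(57.7×1.43) = 1.091×10^-5 K/W
R_calcium silicate = L/(kA) = 0.17/(0.0797×1.43) = 1.492 K/W
R_plasterboard = L/(kA) = 0.205/(0.21×1.43) = 0.6827 K/W
R_outer film = 1/(h_o·A) = 1/(13.1×1.43) = 0.05338 K/W
R_total = 2.228 K/W;  Q = ΔT/R_total = 79/2.228 = 35.46 W
T_interface = T_inner − Q·ΣR(inner→interface) = 98 − 35.5×1.492

T ≈ 45.1 °C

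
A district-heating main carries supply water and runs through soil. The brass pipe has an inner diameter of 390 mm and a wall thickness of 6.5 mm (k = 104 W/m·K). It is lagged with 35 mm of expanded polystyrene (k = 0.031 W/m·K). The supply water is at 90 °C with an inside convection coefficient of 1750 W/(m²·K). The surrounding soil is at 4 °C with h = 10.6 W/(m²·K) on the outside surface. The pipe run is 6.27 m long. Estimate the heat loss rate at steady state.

Q ≈ 608 W

Per-layer cylindrical resistances, series-summed:
R_inner film = 1/(h_i·2πr₁L) = 1/(1750×2π×0.195×6.27) = 7.438×10^-5 K/W
R_brass pipe wall = ln(201.5/195)/(2π×104×6.27) = 8.003×10^-6 K/W
R_expanded polystyrene = ln(236.5/201.5)/(2π×0.031×6.27) = 0.1311 K/W
R_outer film = 1/(h_o·2πr_oL) = 1/(10.6×2π×0.2365×6.27) = 0.01013 K/W
R_total = 0.1413 K/W
Q = ΔT/R_total = 86/0.1413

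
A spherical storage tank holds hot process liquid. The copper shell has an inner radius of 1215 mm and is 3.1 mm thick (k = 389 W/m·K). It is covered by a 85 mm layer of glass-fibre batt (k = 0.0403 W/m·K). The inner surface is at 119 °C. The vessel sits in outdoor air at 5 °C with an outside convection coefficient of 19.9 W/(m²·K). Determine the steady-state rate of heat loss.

Q ≈ 1050 W

Each spherical layer contributes R = (1/r_i − 1/r_o)/(4πk):
R_copper shell = (1/1.215 − 1/1.2181)/(4π×389) = 4.285×10^-7 K/W
R_glass-fibre batt = (1/1.2181 − 1/1.3031)/(4π×0.0403) = 0.1057 K/W
R_outer film = 1/(h·4πr_o²) = 1/(19.9×4π×1.3031²) = 0.002355 K/W
R_total = 0.1081 K/W
Q = ΔT/R_total = 114/0.1081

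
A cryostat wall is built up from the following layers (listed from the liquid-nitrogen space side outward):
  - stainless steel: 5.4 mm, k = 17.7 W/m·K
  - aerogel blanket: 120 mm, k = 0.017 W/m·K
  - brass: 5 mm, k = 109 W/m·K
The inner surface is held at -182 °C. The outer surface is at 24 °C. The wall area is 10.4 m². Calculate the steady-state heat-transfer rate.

Q ≈ 303 W

Thermal resistances in series:
R_stainless steel = L/(kA) = 0.0054/(17.7×10.4) = 2.934×10^-5 K/W
R_aerogel blanket = L/(kA) = 0.12/(0.017×10.4) = 0.6787 K/W
R_brass = L/(kA) = 0.005/(109×10.4) = 4.411×10^-6 K/W
R_total = 0.6788 K/W
Q = ΔT / R_total = 206 / 0.6788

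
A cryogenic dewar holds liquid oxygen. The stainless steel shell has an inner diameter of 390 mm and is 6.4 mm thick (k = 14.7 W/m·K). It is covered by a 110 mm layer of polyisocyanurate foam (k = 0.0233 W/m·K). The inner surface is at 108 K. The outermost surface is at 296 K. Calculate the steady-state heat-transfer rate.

Spherical conduction: R = (1/r_in − 1/r_out)/(4πk) per layer; series-sum.
R_stainless steel shell = (1/0.195 − 1/0.2014)/(4π×14.7) = 8.822×10^-4 K/W
R_polyisocyanurate foam = (1/0.2014 − 1/0.3114)/(4π×0.0233) = 5.99 K/W
R_total = 5.991 K/W
Q = ΔT/R_total = 188/5.991

Q ≈ 31.4 W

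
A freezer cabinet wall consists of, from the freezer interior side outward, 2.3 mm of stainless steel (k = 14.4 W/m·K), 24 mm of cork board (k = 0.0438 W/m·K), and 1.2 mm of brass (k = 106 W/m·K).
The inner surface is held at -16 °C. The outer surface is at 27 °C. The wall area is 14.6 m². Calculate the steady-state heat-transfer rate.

Treating each layer as a thermal resistance in series:
R_stainless steel = L/(kA) = 0.0023/(14.4×14.6) = 1.094×10^-5 K/W
R_cork board = L/(kA) = 0.024/(0.0438×14.6) = 0.03753 K/W
R_brass = L/(kA) = 0.0012/(106×14.6) = 7.754×10^-7 K/W
R_total = 0.03754 K/W
Q = ΔT / R_total = 43 / 0.03754

Q ≈ 1150 W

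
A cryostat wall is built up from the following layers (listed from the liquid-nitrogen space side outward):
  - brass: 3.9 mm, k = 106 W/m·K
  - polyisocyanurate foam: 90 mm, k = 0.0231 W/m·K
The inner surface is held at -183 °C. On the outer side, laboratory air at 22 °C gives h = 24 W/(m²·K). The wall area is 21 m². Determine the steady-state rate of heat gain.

Thermal resistances in series:
R_brass = L/(kA) = 0.0039/(106×21) = 1.752×10^-6 K/W
R_polyisocyanurate foam = L/(kA) = 0.09/(0.0231×21) = 0.1855 K/W
R_outer film = 1/(h_o·A) = 1/(24×21) = 0.001984 K/W
R_total = 0.1875 K/W
Q = ΔT / R_total = 205 / 0.1875

Q ≈ 1090 W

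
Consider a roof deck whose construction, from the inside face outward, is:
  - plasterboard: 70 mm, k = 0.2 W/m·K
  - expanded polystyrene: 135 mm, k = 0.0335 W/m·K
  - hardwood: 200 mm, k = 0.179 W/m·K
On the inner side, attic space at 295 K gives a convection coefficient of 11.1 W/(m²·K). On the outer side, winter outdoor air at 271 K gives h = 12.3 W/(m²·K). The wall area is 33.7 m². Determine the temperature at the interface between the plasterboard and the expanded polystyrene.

Treating each layer as a thermal resistance in series:
R_inner film = 1/(h_i·A) = 1/(11.1×33.7) = 0.002673 K/W
R_plasterboard = L/(kA) = 0.07/(0.2×33.7) = 0.01039 K/W
R_expanded polystyrene = L/(kA) = 0.135/(0.0335×33.7) = 0.1196 K/W
R_hardwood = L/(kA) = 0.2/(0.179×33.7) = 0.03315 K/W
R_outer film = 1/(h_o·A) = 1/(12.3×33.7) = 0.002412 K/W
R_total = 0.1682 K/W;  Q = ΔT/R_total = 24/0.1682 = 142.7 W
T_interface = T_inner − Q·ΣR(inner→interface) = 295 − 143×0.01306

T ≈ 293 K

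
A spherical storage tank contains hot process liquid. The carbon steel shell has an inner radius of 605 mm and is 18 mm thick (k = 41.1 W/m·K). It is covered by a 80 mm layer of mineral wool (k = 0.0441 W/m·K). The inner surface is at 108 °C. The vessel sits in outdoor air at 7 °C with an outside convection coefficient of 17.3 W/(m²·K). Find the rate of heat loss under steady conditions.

Radial (spherical) resistances in series:
R_carbon steel shell = (1/0.605 − 1/0.623)/(4π×41.1) = 9.247×10^-5 K/W
R_mineral wool = (1/0.623 − 1/0.703)/(4π×0.0441) = 0.3296 K/W
R_outer film = 1/(h·4πr_o²) = 1/(17.3×4π×0.703²) = 0.009308 K/W
R_total = 0.339 K/W
Q = ΔT/R_total = 101/0.339

Q ≈ 298 W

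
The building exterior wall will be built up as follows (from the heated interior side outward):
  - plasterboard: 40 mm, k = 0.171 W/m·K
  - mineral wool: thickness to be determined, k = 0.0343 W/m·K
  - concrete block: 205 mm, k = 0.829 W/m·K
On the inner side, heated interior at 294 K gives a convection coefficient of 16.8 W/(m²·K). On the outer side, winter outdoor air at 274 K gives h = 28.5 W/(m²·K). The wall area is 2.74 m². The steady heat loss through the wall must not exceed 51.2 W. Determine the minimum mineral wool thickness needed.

Series thermal resistances:
R_inner film = 1/(h_i·A) = 1/(16.8×2.74) = 0.02172 K/W
R_plasterboard = L/(kA) = 0.04/(0.171×2.74) = 0.08537 K/W
R_concrete block = L/(kA) = 0.205/(0.829×2.74) = 0.09025 K/W
R_outer film = 1/(h_o·A) = 1/(28.5×2.74) = 0.01281 K/W
Sum of the known resistances R_other = 0.2102 K/W
Required total resistance R_tot = ΔT/Q_allow = 20/51.2 = 0.3906 K/W
R_mineral wool = R_tot − R_other = 0.1805 K/W
L = R·k·A = 0.1805×0.0343×2.74

L ≈ 17 mm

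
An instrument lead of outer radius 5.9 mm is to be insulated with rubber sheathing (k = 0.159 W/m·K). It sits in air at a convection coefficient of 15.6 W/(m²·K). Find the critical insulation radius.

r_cr ≈ 10.2 mm

For a cylinder r_cr = k/h = 0.159/15.6
r_cr = 10.2 mm; since the bare radius (5.9 mm) is below r_cr, adding a thin layer of insulation will *increase* heat loss.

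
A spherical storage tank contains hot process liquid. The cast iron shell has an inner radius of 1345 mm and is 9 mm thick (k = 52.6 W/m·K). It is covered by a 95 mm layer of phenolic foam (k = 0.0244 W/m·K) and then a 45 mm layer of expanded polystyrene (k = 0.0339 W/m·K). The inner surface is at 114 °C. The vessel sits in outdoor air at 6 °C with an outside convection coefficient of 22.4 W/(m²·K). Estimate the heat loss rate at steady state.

Radial (spherical) resistances in series:
R_cast iron shell = (1/1.345 − 1/1.354)/(4π×52.6) = 7.477×10^-6 K/W
R_phenolic foam = (1/1.354 − 1/1.449)/(4π×0.0244) = 0.1579 K/W
R_expanded polystyrene = (1/1.449 − 1/1.494)/(4π×0.0339) = 0.0488 K/W
R_outer film = 1/(h·4πr_o²) = 1/(22.4×4π×1.494²) = 0.001592 K/W
R_total = 0.2083 K/W
Q = ΔT/R_total = 108/0.2083

Q ≈ 518 W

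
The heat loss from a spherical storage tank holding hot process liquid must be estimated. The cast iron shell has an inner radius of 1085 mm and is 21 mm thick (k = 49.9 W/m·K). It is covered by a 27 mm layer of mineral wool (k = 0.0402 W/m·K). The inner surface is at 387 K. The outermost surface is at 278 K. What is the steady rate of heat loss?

For a spherical shell R = (1/r₁ − 1/r₂)/(4πk); film R = 1/(h·4πr²). In series:
R_cast iron shell = (1/1.085 − 1/1.106)/(4π×49.9) = 2.791×10^-5 K/W
R_mineral wool = (1/1.106 − 1/1.133)/(4π×0.0402) = 0.04265 K/W
R_total = 0.04268 K/W
Q = ΔT/R_total = 109/0.04268

Q ≈ 2550 W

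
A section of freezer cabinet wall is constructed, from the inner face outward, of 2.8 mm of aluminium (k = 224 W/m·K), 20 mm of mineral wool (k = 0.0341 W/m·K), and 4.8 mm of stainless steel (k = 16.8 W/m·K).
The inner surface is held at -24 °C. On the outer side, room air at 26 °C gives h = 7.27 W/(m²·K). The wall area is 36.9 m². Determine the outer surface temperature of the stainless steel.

T ≈ 16.5 °C

Series thermal resistances:
R_aluminium = L/(kA) = 0.0028/(224×36.9) = 3.388×10^-7 K/W
R_mineral wool = L/(kA) = 0.02/(0.0341×36.9) = 0.01589 K/W
R_stainless steel = L/(kA) = 0.0048/(16.8×36.9) = 7.743×10^-6 K/W
R_outer film = 1/(h_o·A) = 1/(7.27×36.9) = 0.003728 K/W
R_total = 0.01963 K/W;  Q = ΔT/R_total = 50/0.01963 = 2547 W
T_interface = T_inner + Q·ΣR(inner→interface) = -24 + 2550×0.0159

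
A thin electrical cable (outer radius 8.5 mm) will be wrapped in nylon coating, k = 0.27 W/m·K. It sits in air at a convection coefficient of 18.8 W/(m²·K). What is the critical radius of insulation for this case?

For a cylinder r_cr = k/h = 0.27/18.8
r_cr = 14.4 mm; since the bare radius (8.5 mm) is below r_cr, adding a thin layer of insulation will *increase* heat loss.

r_cr ≈ 14.4 mm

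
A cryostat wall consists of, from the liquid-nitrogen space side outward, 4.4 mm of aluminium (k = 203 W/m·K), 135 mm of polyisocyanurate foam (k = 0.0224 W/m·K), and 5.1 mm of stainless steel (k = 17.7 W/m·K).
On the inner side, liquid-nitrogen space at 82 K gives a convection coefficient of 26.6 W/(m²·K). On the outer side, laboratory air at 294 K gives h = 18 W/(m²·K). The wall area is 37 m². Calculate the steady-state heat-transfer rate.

Q ≈ 1280 W

Treating each layer as a thermal resistance in series:
R_inner film = 1/(h_i·A) = 1/(26.6×37) = 0.001016 K/W
R_aluminium = L/(kA) = 0.0044/(203×37) = 5.858×10^-7 K/W
R_polyisocyanurate foam = L/(kA) = 0.135/(0.0224×37) = 0.1629 K/W
R_stainless steel = L/(kA) = 0.0051/(17.7×37) = 7.787×10^-6 K/W
R_outer film = 1/(h_o·A) = 1/(18×37) = 0.001502 K/W
R_total = 0.1654 K/W
Q = ΔT / R_total = 212 / 0.1654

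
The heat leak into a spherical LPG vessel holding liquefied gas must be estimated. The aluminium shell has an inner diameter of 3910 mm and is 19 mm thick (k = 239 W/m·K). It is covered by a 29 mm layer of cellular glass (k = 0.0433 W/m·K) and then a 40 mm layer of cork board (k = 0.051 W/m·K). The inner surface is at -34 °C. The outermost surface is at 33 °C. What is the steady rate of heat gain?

Q ≈ 2330 W

Each spherical layer contributes R = (1/r_i − 1/r_o)/(4πk):
R_aluminium shell = (1/1.955 − 1/1.974)/(4π×239) = 1.639×10^-6 K/W
R_cellular glass = (1/1.974 − 1/2.003)/(4π×0.0433) = 0.01348 K/W
R_cork board = (1/2.003 − 1/2.043)/(4π×0.051) = 0.01525 K/W
R_total = 0.02873 K/W
Q = ΔT/R_total = 67/0.02873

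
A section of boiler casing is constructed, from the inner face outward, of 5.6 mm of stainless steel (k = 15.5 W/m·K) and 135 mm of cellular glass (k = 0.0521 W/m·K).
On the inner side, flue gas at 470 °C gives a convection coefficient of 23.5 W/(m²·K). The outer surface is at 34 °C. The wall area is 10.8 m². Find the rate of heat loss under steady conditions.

Q ≈ 1790 W

Series thermal resistances:
R_inner film = 1/(h_i·A) = 1/(23.5×10.8) = 0.00394 K/W
R_stainless steel = L/(kA) = 0.0056/(15.5×10.8) = 3.345×10^-5 K/W
R_cellular glass = L/(kA) = 0.135/(0.0521×10.8) = 0.2399 K/W
R_total = 0.2439 K/W
Q = ΔT / R_total = 436 / 0.2439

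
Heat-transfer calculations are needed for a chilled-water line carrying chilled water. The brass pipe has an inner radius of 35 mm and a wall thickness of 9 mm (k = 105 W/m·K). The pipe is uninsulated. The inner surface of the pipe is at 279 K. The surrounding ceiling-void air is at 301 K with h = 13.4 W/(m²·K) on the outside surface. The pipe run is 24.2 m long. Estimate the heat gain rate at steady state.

Q ≈ 1970 W

Radial resistances (cylindrical: R_cond = ln(r_o/r_i)/(2πkL), R_conv = 1/(h·2πrL)):
R_brass pipe wall = ln(44/35)/(2π×105×24.2) = 1.433×10^-5 K/W
R_outer film = 1/(h_o·2πr_oL) = 1/(13.4×2π×0.044×24.2) = 0.01115 K/W
R_total = 0.01117 K/W
Q = ΔT/R_total = 22/0.01117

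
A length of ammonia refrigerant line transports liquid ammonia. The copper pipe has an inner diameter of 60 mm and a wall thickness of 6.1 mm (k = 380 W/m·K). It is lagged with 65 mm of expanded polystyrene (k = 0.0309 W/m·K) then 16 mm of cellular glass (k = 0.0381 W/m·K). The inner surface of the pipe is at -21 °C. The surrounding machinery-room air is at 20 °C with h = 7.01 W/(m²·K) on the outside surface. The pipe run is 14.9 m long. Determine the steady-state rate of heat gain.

Cylindrical conduction, so R = ln(r₂/r₁)/(2πkL) per layer, in series:
R_copper pipe wall = ln(36.1/30)/(2π×380×14.9) = 5.203×10^-6 K/W
R_expanded polystyrene = ln(101.1/36.1)/(2π×0.0309×14.9) = 0.356 K/W
R_cellular glass = ln(117.1/101.1)/(2π×0.0381×14.9) = 0.04119 K/W
R_outer film = 1/(h_o·2πr_oL) = 1/(7.01×2π×0.1171×14.9) = 0.01301 K/W
R_total = 0.4102 K/W
Q = ΔT/R_total = 41/0.4102

Q ≈ 100 W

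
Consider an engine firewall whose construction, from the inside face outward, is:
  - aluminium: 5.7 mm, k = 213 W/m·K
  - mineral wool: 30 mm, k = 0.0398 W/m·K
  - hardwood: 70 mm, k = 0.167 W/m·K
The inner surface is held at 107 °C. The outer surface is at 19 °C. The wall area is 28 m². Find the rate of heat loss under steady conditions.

Q ≈ 2100 W

Model the wall as resistances in series:
R_aluminium = L/(kA) = 0.0057/(213×28) = 9.557×10^-7 K/W
R_mineral wool = L/(kA) = 0.03/(0.0398×28) = 0.02692 K/W
R_hardwood = L/(kA) = 0.07/(0.167×28) = 0.01497 K/W
R_total = 0.04189 K/W
Q = ΔT / R_total = 88 / 0.04189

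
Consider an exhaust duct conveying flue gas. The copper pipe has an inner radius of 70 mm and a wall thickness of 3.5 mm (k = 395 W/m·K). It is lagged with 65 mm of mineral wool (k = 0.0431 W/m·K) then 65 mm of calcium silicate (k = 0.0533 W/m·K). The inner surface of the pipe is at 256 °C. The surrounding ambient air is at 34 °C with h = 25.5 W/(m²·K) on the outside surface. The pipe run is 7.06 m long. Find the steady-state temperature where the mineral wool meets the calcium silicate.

T ≈ 108 °C

Cylindrical conduction, so R = ln(r₂/r₁)/(2πkL) per layer, in series:
R_copper pipe wall = ln(73.5/70)/(2π×395×7.06) = 2.785×10^-6 K/W
R_mineral wool = ln(138.5/73.5)/(2π×0.0431×7.06) = 0.3314 K/W
R_calcium silicate = ln(203.5/138.5)/(2π×0.0533×7.06) = 0.1627 K/W
R_outer film = 1/(h_o·2πr_oL) = 1/(25.5×2π×0.2035×7.06) = 0.004344 K/W
R_total = 0.4985 K/W
Q = ΔT/R_total = 222/0.4985
Q = 445 W
T_interface = T_inner − Q·ΣR(inner→interface) = 256 − 445×0.3314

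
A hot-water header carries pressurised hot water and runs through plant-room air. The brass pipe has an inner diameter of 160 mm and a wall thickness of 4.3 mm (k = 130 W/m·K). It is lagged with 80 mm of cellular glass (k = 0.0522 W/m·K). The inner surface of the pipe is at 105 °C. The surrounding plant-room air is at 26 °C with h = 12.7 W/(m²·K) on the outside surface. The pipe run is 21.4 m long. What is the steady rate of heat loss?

Q ≈ 801 W

For a radial system each layer contributes R = ln(r_out/r_in)/(2πkL); films add R = 1/(hA).
R_brass pipe wall = ln(84.3/80)/(2π×130×21.4) = 2.995×10^-6 K/W
R_cellular glass = ln(164.3/84.3)/(2π×0.0522×21.4) = 0.09507 K/W
R_outer film = 1/(h_o·2πr_oL) = 1/(12.7×2π×0.1643×21.4) = 0.003564 K/W
R_total = 0.09864 K/W
Q = ΔT/R_total = 79/0.09864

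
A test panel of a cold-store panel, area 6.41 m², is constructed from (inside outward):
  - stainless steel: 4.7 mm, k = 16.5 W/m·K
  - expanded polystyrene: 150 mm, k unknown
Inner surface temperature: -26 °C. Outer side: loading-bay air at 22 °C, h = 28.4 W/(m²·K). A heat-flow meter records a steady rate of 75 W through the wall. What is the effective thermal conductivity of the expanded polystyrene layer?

k ≈ 0.0369 W/(m·K)

Model the wall as resistances in series:
R_stainless steel = L/(kA) = 0.0047/(16.5×6.41) = 4.444×10^-5 K/W
R_outer film = 1/(h_o·A) = 1/(28.4×6.41) = 0.005493 K/W
Sum of known resistances R_other = 0.005538 K/W
Total R = ΔT/Q = 48/75 = 0.64 K/W
R_expanded polystyrene = R_total − R_other = 0.6345 K/W
k = L/(R·A) = 0.15/(0.6345×6.41)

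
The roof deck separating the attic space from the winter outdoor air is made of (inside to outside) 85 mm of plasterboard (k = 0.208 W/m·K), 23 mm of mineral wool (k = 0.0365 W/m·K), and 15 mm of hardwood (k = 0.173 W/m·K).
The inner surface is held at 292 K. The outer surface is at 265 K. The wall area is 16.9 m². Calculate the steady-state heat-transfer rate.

Q ≈ 405 W

Model the wall as resistances in series:
R_plasterboard = L/(kA) = 0.085/(0.208×16.9) = 0.02418 K/W
R_mineral wool = L/(kA) = 0.023/(0.0365×16.9) = 0.03729 K/W
R_hardwood = L/(kA) = 0.015/(0.173×16.9) = 0.00513 K/W
R_total = 0.0666 K/W
Q = ΔT / R_total = 27 / 0.0666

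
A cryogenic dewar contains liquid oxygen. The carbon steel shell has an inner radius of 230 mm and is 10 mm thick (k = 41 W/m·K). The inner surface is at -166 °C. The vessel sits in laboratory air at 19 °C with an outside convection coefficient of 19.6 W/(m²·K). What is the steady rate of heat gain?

Q ≈ 2610 W

Spherical conduction: R = (1/r_in − 1/r_out)/(4πk) per layer; series-sum.
R_carbon steel shell = (1/0.23 − 1/0.24)/(4π×41) = 3.516×10^-4 K/W
R_outer film = 1/(h·4πr_o²) = 1/(19.6×4π×0.24²) = 0.07049 K/W
R_total = 0.07084 K/W
Q = ΔT/R_total = 185/0.07084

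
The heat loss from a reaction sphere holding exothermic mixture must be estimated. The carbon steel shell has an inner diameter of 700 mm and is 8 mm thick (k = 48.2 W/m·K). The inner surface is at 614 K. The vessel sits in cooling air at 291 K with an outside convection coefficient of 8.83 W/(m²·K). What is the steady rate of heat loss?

Q ≈ 4590 W

Radial (spherical) resistances in series:
R_carbon steel shell = (1/0.35 − 1/0.358)/(4π×48.2) = 1.054×10^-4 K/W
R_outer film = 1/(h·4πr_o²) = 1/(8.83×4π×0.358²) = 0.07032 K/W
R_total = 0.07042 K/W
Q = ΔT/R_total = 323/0.07042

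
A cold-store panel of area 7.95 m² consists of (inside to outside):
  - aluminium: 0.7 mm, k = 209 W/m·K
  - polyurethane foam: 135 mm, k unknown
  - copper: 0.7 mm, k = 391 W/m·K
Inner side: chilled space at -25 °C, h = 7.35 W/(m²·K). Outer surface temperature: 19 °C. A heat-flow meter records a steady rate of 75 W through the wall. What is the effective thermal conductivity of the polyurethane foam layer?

k ≈ 0.0298 W/(m·K)

Thermal resistances in series:
R_inner film = 1/(h_i·A) = 1/(7.35×7.95) = 0.01711 K/W
R_aluminium = L/(kA) = 0.0007/(209×7.95) = 4.213×10^-7 K/W
R_copper = L/(kA) = 0.0007/(391×7.95) = 2.252×10^-7 K/W
Sum of known resistances R_other = 0.01711 K/W
Total R = ΔT/Q = 44/75 = 0.5867 K/W
R_polyurethane foam = R_total − R_other = 0.5696 K/W
k = L/(R·A) = 0.135/(0.5696×7.95)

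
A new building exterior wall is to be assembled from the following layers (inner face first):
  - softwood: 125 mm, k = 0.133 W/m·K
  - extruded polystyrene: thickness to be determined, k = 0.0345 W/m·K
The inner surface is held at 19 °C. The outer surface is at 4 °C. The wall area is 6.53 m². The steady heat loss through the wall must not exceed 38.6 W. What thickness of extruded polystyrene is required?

L ≈ 55.1 mm

Using the resistance-network approach (series):
R_softwood = L/(kA) = 0.125/(0.133×6.53) = 0.1439 K/W
Sum of the known resistances R_other = 0.1439 K/W
Required total resistance R_tot = ΔT/Q_allow = 15/38.6 = 0.3886 K/W
R_extruded polystyrene = R_tot − R_other = 0.2447 K/W
L = R·k·A = 0.2447×0.0345×6.53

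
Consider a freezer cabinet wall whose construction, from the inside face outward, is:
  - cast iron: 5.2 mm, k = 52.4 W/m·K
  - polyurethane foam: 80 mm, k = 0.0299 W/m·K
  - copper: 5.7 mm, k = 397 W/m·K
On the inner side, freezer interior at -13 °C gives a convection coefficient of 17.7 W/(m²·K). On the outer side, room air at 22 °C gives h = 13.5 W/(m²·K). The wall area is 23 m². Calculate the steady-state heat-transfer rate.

Using the resistance-network approach (series):
R_inner film = 1/(h_i·A) = 1/(17.7×23) = 0.002456 K/W
R_cast iron = L/(kA) = 0.0052/(52.4×23) = 4.315×10^-6 K/W
R_polyurethane foam = L/(kA) = 0.08/(0.0299×23) = 0.1163 K/W
R_copper = L/(kA) = 0.0057/(397×23) = 6.242×10^-7 K/W
R_outer film = 1/(h_o·A) = 1/(13.5×23) = 0.003221 K/W
R_total = 0.122 K/W
Q = ΔT / R_total = 35 / 0.122

Q ≈ 287 W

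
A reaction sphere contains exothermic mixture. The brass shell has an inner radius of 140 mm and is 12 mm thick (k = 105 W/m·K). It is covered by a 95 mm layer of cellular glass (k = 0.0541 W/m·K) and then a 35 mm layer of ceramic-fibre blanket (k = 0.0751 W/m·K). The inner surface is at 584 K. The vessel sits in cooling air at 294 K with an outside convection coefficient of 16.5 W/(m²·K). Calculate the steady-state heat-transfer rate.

Radial (spherical) resistances in series:
R_brass shell = (1/0.14 − 1/0.152)/(4π×105) = 4.274×10^-4 K/W
R_cellular glass = (1/0.152 − 1/0.247)/(4π×0.0541) = 3.722 K/W
R_ceramic-fibre blanket = (1/0.247 − 1/0.282)/(4π×0.0751) = 0.5324 K/W
R_outer film = 1/(h·4πr_o²) = 1/(16.5×4π×0.282²) = 0.06065 K/W
R_total = 4.316 K/W
Q = ΔT/R_total = 290/4.316

Q ≈ 67.2 W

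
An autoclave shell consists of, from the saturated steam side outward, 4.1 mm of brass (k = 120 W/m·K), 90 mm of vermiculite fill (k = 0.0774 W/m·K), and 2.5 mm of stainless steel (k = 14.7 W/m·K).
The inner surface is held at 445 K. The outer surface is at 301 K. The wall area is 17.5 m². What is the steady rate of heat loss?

Q ≈ 2170 W

Treating each layer as a thermal resistance in series:
R_brass = L/(kA) = 0.0041/(120×17.5) = 1.952×10^-6 K/W
R_vermiculite fill = L/(kA) = 0.09/(0.0774×17.5) = 0.06645 K/W
R_stainless steel = L/(kA) = 0.0025/(14.7×17.5) = 9.718×10^-6 K/W
R_total = 0.06646 K/W
Q = ΔT / R_total = 144 / 0.06646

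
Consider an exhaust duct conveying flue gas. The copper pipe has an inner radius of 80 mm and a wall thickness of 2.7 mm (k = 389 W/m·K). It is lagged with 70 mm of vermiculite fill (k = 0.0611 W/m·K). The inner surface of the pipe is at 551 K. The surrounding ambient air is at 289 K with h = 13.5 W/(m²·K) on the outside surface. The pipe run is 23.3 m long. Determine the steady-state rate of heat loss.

Q ≈ 3650 W

Radial resistances (cylindrical: R_cond = ln(r_o/r_i)/(2πkL), R_conv = 1/(h·2πrL)):
R_copper pipe wall = ln(82.7/80)/(2π×389×23.3) = 5.829×10^-7 K/W
R_vermiculite fill = ln(152.7/82.7)/(2π×0.0611×23.3) = 0.06856 K/W
R_outer film = 1/(h_o·2πr_oL) = 1/(13.5×2π×0.1527×23.3) = 0.003314 K/W
R_total = 0.07187 K/W
Q = ΔT/R_total = 262/0.07187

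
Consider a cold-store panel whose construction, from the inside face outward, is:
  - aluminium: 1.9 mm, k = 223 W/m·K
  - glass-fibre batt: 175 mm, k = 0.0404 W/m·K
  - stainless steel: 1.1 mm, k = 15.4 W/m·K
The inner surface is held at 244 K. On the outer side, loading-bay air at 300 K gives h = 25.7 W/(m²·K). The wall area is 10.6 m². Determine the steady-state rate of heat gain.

Q ≈ 136 W

Series thermal resistances:
R_aluminium = L/(kA) = 0.0019/(223×10.6) = 8.038×10^-7 K/W
R_glass-fibre batt = L/(kA) = 0.175/(0.0404×10.6) = 0.4086 K/W
R_stainless steel = L/(kA) = 0.0011/(15.4×10.6) = 6.739×10^-6 K/W
R_outer film = 1/(h_o·A) = 1/(25.7×10.6) = 0.003671 K/W
R_total = 0.4123 K/W
Q = ΔT / R_total = 56 / 0.4123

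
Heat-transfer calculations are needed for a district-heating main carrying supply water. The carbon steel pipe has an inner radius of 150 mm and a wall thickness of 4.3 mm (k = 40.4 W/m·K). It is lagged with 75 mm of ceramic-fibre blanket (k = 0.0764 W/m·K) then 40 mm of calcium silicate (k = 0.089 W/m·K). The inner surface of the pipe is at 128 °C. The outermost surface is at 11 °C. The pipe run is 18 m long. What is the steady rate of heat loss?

Q ≈ 1890 W

Radial resistances (cylindrical: R_cond = ln(r_o/r_i)/(2πkL), R_conv = 1/(h·2πrL)):
R_carbon steel pipe wall = ln(154.3/150)/(2π×40.4×18) = 6.186×10^-6 K/W
R_ceramic-fibre blanket = ln(229.3/154.3)/(2π×0.0764×18) = 0.04585 K/W
R_calcium silicate = ln(269.3/229.3)/(2π×0.089×18) = 0.01597 K/W
R_total = 0.06183 K/W
Q = ΔT/R_total = 117/0.06183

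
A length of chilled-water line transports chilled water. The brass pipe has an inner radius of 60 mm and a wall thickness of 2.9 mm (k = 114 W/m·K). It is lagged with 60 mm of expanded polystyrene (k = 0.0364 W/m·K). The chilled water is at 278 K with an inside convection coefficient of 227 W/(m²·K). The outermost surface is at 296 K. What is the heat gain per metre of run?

Cylindrical conduction, so R = ln(r₂/r₁)/(2πkL) per layer, in series:
R_inner film = 1/(h_i·2πr₁L) = 1/(227×2π×0.06×1) = 0.01169 K/W
R_brass pipe wall = ln(62.9/60)/(2π×114×1) = 6.59×10^-5 K/W
R_expanded polystyrene = ln(122.9/62.9)/(2π×0.0364×1) = 2.929 K/W
R_total = 2.94 K/W
Q = ΔT/R_total = 18/2.94

q′ ≈ 6.12 W/m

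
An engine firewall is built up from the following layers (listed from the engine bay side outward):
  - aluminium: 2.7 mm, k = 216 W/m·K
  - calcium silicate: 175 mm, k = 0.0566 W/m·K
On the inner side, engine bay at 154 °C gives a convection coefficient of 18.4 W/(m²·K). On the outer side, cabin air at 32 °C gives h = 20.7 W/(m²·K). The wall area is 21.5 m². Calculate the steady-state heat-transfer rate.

Q ≈ 821 W

Series thermal resistances:
R_inner film = 1/(h_i·A) = 1/(18.4×21.5) = 0.002528 K/W
R_aluminium = L/(kA) = 0.0027/(216×21.5) = 5.814×10^-7 K/W
R_calcium silicate = L/(kA) = 0.175/(0.0566×21.5) = 0.1438 K/W
R_outer film = 1/(h_o·A) = 1/(20.7×21.5) = 0.002247 K/W
R_total = 0.1486 K/W
Q = ΔT / R_total = 122 / 0.1486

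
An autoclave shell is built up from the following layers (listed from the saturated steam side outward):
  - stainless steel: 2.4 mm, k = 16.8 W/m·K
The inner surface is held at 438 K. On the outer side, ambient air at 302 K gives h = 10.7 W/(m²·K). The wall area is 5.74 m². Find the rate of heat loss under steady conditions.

Q ≈ 8340 W

Thermal resistances in series:
R_stainless steel = L/(kA) = 0.0024/(16.8×5.74) = 2.489×10^-5 K/W
R_outer film = 1/(h_o·A) = 1/(10.7×5.74) = 0.01628 K/W
R_total = 0.01631 K/W
Q = ΔT / R_total = 136 / 0.01631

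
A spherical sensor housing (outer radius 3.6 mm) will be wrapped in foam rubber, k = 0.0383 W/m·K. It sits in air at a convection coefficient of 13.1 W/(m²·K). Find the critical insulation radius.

r_cr ≈ 5.85 mm

For a sphere r_cr = 2k/h = 2×0.0383/13.1
r_cr = 5.85 mm; since the bare radius (3.6 mm) is below r_cr, adding a thin layer of insulation will *increase* heat loss.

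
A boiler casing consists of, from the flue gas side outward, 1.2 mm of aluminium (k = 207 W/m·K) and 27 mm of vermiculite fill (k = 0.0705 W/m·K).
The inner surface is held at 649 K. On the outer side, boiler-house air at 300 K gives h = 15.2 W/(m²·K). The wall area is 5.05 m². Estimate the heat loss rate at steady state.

Q ≈ 3930 W

Series thermal resistances:
R_aluminium = L/(kA) = 0.0012/(207×5.05) = 1.148×10^-6 K/W
R_vermiculite fill = L/(kA) = 0.027/(0.0705×5.05) = 0.07584 K/W
R_outer film = 1/(h_o·A) = 1/(15.2×5.05) = 0.01303 K/W
R_total = 0.08887 K/W
Q = ΔT / R_total = 349 / 0.08887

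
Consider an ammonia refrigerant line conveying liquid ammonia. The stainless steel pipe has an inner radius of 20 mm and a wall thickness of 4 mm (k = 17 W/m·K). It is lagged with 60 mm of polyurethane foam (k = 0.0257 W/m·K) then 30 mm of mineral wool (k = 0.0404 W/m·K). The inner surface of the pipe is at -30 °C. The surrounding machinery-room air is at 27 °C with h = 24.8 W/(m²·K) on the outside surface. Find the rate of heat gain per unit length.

q′ ≈ 6.32 W/m

Cylindrical conduction, so R = ln(r₂/r₁)/(2πkL) per layer, in series:
R_stainless steel pipe wall = ln(24/20)/(2π×17×1) = 0.001707 K/W
R_polyurethane foam = ln(84/24)/(2π×0.0257×1) = 7.758 K/W
R_mineral wool = ln(114/84)/(2π×0.0404×1) = 1.203 K/W
R_outer film = 1/(h_o·2πr_oL) = 1/(24.8×2π×0.114×1) = 0.05629 K/W
R_total = 9.019 K/W
Q = ΔT/R_total = 57/9.019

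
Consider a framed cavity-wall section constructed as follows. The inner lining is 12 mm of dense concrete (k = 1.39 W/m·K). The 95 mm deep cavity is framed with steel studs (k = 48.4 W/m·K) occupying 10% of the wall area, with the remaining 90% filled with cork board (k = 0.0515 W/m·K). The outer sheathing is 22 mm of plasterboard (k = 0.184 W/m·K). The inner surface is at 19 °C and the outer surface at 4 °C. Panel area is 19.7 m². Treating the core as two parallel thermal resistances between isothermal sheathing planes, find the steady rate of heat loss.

Sheathing layers in series; stud and cavity paths in parallel between them.
R_inner = 0.012/(1.39×19.7) = 4.382×10^-4 K/W
R_stud  = 0.095/(48.4×0.1×19.7) = 9.964×10^-4 K/W
R_cav   = 0.095/(0.0515×0.9×19.7) = 0.104 K/W
1/R_core = 1/R_stud + 1/R_cav → R_core = 9.869×10^-4 K/W
R_outer = 0.022/(0.184×19.7) = 0.006069 K/W
R_total = 0.007494 K/W
Q = ΔT/R_total = 15/0.007494

Q ≈ 2000 W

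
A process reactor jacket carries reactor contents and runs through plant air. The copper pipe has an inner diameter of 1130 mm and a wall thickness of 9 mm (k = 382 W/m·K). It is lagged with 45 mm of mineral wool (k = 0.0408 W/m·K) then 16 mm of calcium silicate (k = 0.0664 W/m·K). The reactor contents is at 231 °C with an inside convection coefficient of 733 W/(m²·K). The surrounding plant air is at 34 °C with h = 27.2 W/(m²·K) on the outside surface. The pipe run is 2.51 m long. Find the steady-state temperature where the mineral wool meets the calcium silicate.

T ≈ 72 °C

Radial resistances (cylindrical: R_cond = ln(r_o/r_i)/(2πkL), R_conv = 1/(h·2πrL)):
R_inner film = 1/(h_i·2πr₁L) = 1/(733×2π×0.565×2.51) = 1.531×10^-4 K/W
R_copper pipe wall = ln(574/565)/(2π×382×2.51) = 2.623×10^-6 K/W
R_mineral wool = ln(619/574)/(2π×0.0408×2.51) = 0.1173 K/W
R_calcium silicate = ln(635/619)/(2π×0.0664×2.51) = 0.02437 K/W
R_outer film = 1/(h_o·2πr_oL) = 1/(27.2×2π×0.635×2.51) = 0.003671 K/W
R_total = 0.1455 K/W
Q = ΔT/R_total = 197/0.1455
Q = 1350 W
T_interface = T_inner − Q·ΣR(inner→interface) = 231 − 1350×0.1175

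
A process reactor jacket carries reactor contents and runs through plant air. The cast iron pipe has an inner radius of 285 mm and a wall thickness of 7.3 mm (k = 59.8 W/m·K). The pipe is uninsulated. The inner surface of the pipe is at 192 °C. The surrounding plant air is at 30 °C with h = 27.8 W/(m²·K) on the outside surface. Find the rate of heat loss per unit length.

Radial resistances (cylindrical: R_cond = ln(r_o/r_i)/(2πkL), R_conv = 1/(h·2πrL)):
R_cast iron pipe wall = ln(292.3/285)/(2π×59.8×1) = 6.731×10^-5 K/W
R_outer film = 1/(h_o·2πr_oL) = 1/(27.8×2π×0.2923×1) = 0.01959 K/W
R_total = 0.01965 K/W
Q = ΔT/R_total = 162/0.01965

q′ ≈ 8240 W/m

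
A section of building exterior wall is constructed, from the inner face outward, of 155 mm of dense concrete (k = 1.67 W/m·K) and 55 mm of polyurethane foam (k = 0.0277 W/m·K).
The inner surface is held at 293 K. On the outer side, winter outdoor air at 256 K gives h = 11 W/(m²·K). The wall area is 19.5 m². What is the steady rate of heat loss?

Series thermal resistances:
R_dense concrete = L/(kA) = 0.155/(1.67×19.5) = 0.00476 K/W
R_polyurethane foam = L/(kA) = 0.055/(0.0277×19.5) = 0.1018 K/W
R_outer film = 1/(h_o·A) = 1/(11×19.5) = 0.004662 K/W
R_total = 0.1112 K/W
Q = ΔT / R_total = 37 / 0.1112

Q ≈ 333 W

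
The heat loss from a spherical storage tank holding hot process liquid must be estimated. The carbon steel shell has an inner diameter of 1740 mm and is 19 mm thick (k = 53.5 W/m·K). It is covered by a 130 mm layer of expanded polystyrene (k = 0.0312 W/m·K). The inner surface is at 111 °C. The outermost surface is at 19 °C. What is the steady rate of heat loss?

Each spherical layer contributes R = (1/r_i − 1/r_o)/(4πk):
R_carbon steel shell = (1/0.87 − 1/0.889)/(4π×53.5) = 3.654×10^-5 K/W
R_expanded polystyrene = (1/0.889 − 1/1.019)/(4π×0.0312) = 0.366 K/W
R_total = 0.3661 K/W
Q = ΔT/R_total = 92/0.3661

Q ≈ 251 W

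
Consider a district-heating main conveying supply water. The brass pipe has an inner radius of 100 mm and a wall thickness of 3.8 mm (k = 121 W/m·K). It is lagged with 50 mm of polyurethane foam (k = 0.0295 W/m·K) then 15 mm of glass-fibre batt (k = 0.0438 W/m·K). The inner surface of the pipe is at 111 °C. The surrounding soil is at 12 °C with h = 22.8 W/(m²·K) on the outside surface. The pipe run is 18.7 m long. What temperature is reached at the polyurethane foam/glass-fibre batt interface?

For a radial system each layer contributes R = ln(r_out/r_in)/(2πkL); films add R = 1/(hA).
R_brass pipe wall = ln(103.8/100)/(2π×121×18.7) = 2.623×10^-6 K/W
R_polyurethane foam = ln(153.8/103.8)/(2π×0.0295×18.7) = 0.1134 K/W
R_glass-fibre batt = ln(168.8/153.8)/(2π×0.0438×18.7) = 0.01808 K/W
R_outer film = 1/(h_o·2πr_oL) = 1/(22.8×2π×0.1688×18.7) = 0.002211 K/W
R_total = 0.1337 K/W
Q = ΔT/R_total = 99/0.1337
Q = 740 W
T_interface = T_inner − Q·ΣR(inner→interface) = 111 − 740×0.1134

T ≈ 27 °C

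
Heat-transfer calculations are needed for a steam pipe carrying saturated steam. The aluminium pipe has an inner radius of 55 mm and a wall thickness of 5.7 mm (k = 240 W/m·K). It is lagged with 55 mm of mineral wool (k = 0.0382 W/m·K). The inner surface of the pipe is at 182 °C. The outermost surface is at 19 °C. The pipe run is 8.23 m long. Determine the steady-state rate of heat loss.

Per-layer cylindrical resistances, series-summed:
R_aluminium pipe wall = ln(60.7/55)/(2π×240×8.23) = 7.946×10^-6 K/W
R_mineral wool = ln(115.7/60.7)/(2π×0.0382×8.23) = 0.3266 K/W
R_total = 0.3266 K/W
Q = ΔT/R_total = 163/0.3266

Q ≈ 499 W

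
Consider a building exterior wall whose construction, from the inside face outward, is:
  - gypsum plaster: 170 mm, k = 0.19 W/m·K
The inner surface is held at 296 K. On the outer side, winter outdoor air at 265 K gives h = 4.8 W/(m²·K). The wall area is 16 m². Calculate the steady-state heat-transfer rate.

Q ≈ 450 W

Using the resistance-network approach (series):
R_gypsum plaster = L/(kA) = 0.17/(0.19×16) = 0.05592 K/W
R_outer film = 1/(h_o·A) = 1/(4.8×16) = 0.01302 K/W
R_total = 0.06894 K/W
Q = ΔT / R_total = 31 / 0.06894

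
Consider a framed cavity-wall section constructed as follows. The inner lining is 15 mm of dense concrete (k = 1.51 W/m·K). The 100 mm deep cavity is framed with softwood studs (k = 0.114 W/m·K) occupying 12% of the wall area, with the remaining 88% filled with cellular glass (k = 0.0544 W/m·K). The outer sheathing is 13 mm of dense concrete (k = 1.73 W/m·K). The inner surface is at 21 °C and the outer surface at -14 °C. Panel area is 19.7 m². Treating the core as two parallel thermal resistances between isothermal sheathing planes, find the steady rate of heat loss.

Sheathing layers in series; stud and cavity paths in parallel between them.
R_inner = 0.015/(1.51×19.7) = 5.043×10^-4 K/W
R_stud  = 0.1/(0.114×0.12×19.7) = 0.3711 K/W
R_cav   = 0.1/(0.0544×0.88×19.7) = 0.106 K/W
1/R_core = 1/R_stud + 1/R_cav → R_core = 0.08247 K/W
R_outer = 0.013/(1.73×19.7) = 3.814×10^-4 K/W
R_total = 0.08335 K/W
Q = ΔT/R_total = 35/0.08335

Q ≈ 420 W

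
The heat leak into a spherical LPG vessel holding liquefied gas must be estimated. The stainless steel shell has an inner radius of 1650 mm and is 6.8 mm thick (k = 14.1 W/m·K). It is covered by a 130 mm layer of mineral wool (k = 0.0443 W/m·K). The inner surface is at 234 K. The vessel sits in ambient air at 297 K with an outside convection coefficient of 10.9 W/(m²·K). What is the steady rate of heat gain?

For a spherical shell R = (1/r₁ − 1/r₂)/(4πk); film R = 1/(h·4πr²). In series:
R_stainless steel shell = (1/1.65 − 1/1.6568)/(4π×14.1) = 1.404×10^-5 K/W
R_mineral wool = (1/1.6568 − 1/1.7868)/(4π×0.0443) = 0.07888 K/W
R_outer film = 1/(h·4πr_o²) = 1/(10.9×4π×1.7868²) = 0.002287 K/W
R_total = 0.08118 K/W
Q = ΔT/R_total = 63/0.08118

Q ≈ 776 W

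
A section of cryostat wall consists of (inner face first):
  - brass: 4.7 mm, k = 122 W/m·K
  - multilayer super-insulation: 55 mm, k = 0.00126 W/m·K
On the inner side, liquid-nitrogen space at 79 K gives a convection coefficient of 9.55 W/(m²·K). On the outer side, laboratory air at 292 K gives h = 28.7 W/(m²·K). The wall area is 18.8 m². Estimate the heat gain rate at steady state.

Q ≈ 91.4 W

Series thermal resistances:
R_inner film = 1/(h_i·A) = 1/(9.55×18.8) = 0.00557 K/W
R_brass = L/(kA) = 0.0047/(122×18.8) = 2.049×10^-6 K/W
R_multilayer super-insulation = L/(kA) = 0.055/(0.00126×18.8) = 2.322 K/W
R_outer film = 1/(h_o·A) = 1/(28.7×18.8) = 0.001853 K/W
R_total = 2.329 K/W
Q = ΔT / R_total = 213 / 2.329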